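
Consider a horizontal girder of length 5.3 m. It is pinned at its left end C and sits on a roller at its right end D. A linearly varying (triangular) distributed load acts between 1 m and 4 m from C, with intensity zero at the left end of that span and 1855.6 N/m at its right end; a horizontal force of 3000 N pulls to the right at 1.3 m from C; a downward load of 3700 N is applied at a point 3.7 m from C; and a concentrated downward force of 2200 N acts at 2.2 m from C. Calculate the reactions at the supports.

Resultant of the triangular load: ½ × 1855.6 × 3 = 2783.4 N, acting at 3 m from C (one-third of the span from the peak).
Taking moments about C: D_y·5.3 − (½·1855.6·3)·3 − 3700·3.7 − 2200·2.2 = 0 → D_y = 26880.2/5.3 = 5071.74 ≈ 5072 N.
ΣF_y = 0: C_y + 5071.74 − ½·1855.6·3 − 3700 − 2200 = 0 → C_y = 3612 N.
ΣF_x = 0: C_x + 3000 = 0 → C_x = -3000 N.

C_x = -3000 N, C_y = 3612 N, D_y = 5072 N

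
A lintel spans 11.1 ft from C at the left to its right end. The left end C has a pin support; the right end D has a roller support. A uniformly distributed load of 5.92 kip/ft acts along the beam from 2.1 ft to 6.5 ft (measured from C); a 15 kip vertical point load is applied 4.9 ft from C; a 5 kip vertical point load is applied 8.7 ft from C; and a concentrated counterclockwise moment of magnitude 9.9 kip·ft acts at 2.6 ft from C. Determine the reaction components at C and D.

Resultant of the distributed load: 5.92 × 4.4 = 26.048 kip at 4.3 ft from C.
Taking moments about C: D_y·11.1 − (5.92·4.4)·4.3 − 15·4.9 − 5·8.7 + 9.9 = 0 → D_y = 219.1064/11.1 = 19.7393 ≈ 19.74 kip.
ΣF_y = 0: C_y + 19.7393 − 5.92·4.4 − 15 − 5 = 0 → C_y = 26.31 kip.
ΣF_x = 0: no horizontal applied forces, so C_x = 0.

C_x = 0, C_y = 26.31 kip, D_y = 19.74 kip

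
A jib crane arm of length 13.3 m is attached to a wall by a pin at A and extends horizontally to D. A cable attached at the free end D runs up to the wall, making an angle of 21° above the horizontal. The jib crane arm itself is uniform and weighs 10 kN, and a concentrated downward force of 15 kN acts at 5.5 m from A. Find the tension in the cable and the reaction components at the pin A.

ΣM about A: T·sin21°·13.3 − 10·6.65 − 15·5.5 = 0 → T = 149/(13.3·0.358368) = 31.2612 ≈ 31.26 kN.
ΣF_x = 0: A_x − T·cos21° = 0 → A_x = 31.2612 × 0.93358 = 29.18 kN.
ΣF_y = 0: A_y + T·sin21° − 10 − 15 = 0 → A_y = 25 − 31.2612 × 0.358368 = 13.80 kN.

T = 31.26 kN, A_x = 29.18 kN, A_y = 13.80 kN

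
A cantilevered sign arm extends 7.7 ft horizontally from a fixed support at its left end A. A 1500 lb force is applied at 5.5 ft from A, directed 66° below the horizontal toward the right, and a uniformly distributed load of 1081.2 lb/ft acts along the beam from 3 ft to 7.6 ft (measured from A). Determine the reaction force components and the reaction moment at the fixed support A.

Resultant of the distributed load: 1081.2 × 4.6 = 4973.52 lb at 5.3 ft from A.
ΣF_x = 0: A_x + 1500·cos66° = 0 → A_x = -610.1 lb.
ΣF_y = 0: A_y − 1500·sin66° − 1081.2·4.6 = 0 → A_y = 6344 lb.
ΣM about A: M_A − 1500·sin66°·5.5 − (1081.2·4.6)·5.3 = 0 → M_A = 33900 lb·ft.

A_x = -610.1 lb, A_y = 6344 lb, M_A = 33900 lb·ft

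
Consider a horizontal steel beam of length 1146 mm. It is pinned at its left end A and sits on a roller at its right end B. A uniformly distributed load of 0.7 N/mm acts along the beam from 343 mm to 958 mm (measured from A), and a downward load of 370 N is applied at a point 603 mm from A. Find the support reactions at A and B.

A_x = 0, A_y = 361.5 N, B_y = 439.0 N

Resultant of the distributed load: 0.7 × 615 = 430.5 N at 650.5 mm from A.
ΣM about A: B_y·1146 − (0.7·615)·650.5 − 370·603 = 0 → B_y = 503150.25/1146 = 439.049 ≈ 439.0 N.
ΣF_y = 0: A_y + 439.049 − 0.7·615 − 370 = 0 → A_y = 361.5 N.
ΣF_x = 0: no horizontal applied forces, so A_x = 0.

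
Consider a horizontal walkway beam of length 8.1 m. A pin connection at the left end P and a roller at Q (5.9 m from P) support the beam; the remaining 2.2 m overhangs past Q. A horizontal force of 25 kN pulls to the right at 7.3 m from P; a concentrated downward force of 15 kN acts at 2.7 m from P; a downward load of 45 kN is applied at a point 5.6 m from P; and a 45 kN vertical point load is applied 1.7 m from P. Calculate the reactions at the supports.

P_x = -25.00 kN, P_y = 42.46 kN, Q_y = 62.54 kN

Moments about P: Q_y·5.9 − 15·2.7 − 45·5.6 − 45·1.7 = 0 → Q_y = 369/5.9 = 62.5424 ≈ 62.54 kN.
ΣF_y = 0: P_y + 62.5424 − 15 − 45 − 45 = 0 → P_y = 42.46 kN.
ΣF_x = 0: P_x + 25 = 0 → P_x = -25.00 kN.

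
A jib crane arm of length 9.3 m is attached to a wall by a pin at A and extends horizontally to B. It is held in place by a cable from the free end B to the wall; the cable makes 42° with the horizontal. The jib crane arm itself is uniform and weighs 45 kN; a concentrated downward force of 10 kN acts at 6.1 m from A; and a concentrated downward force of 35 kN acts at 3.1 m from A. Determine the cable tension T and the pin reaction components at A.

ΣM about A: T·sin42°·9.3 − 45·4.65 − 10·6.1 − 35·3.1 = 0 → T = 378.75/(9.3·0.669131) = 60.8637 ≈ 60.86 kN.
ΣF_x = 0: A_x − T·cos42° = 0 → A_x = 60.8637 × 0.743145 = 45.23 kN.
ΣF_y = 0: A_y + T·sin42° − 45 − 10 − 35 = 0 → A_y = 90 − 60.8637 × 0.669131 = 49.27 kN.

T = 60.86 kN, A_x = 45.23 kN, A_y = 49.27 kN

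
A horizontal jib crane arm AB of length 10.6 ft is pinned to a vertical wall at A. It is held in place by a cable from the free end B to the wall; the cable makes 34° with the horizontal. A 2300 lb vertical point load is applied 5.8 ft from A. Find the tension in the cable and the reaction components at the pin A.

ΣM about A: T·sin34°·10.6 − 2300·5.8 = 0 → T = 13340/(10.6·0.559193) = 2250.55 ≈ 2251 lb.
ΣF_x = 0: A_x − T·cos34° = 0 → A_x = 2250.55 × 0.829038 = 1866 lb.
ΣF_y = 0: A_y + T·sin34° − 2300 = 0 → A_y = 2300 − 2250.55 × 0.559193 = 1042 lb.

T = 2251 lb, A_x = 1866 lb, A_y = 1042 lb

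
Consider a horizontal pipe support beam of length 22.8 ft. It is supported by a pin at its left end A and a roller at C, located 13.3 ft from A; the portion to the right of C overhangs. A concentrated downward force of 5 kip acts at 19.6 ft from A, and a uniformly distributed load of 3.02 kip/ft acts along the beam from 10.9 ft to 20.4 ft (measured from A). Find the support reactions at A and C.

A_x = 0, A_y = -7.438 kip, C_y = 41.13 kip

Resultant of the distributed load: 3.02 × 9.5 = 28.69 kip at 15.65 ft from A.
Moments about A: C_y·13.3 − 5·19.6 − (3.02·9.5)·15.65 = 0 → C_y = 546.9985/13.3 = 41.1277 ≈ 41.13 kip.
ΣF_y = 0: A_y + 41.1277 − 5 − 3.02·9.5 = 0 → A_y = -7.438 kip.
ΣF_x = 0: no horizontal applied forces, so A_x = 0.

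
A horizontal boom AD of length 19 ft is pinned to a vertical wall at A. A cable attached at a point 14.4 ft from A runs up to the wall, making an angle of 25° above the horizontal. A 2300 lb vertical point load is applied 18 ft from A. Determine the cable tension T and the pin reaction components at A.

T = 6803 lb, A_x = 6165 lb, A_y = -575.0 lb

ΣM about A: T·sin25°·14.4 − 2300·18 = 0 → T = 41400/(14.4·0.422618) = 6802.83 ≈ 6803 lb.
ΣF_x = 0: A_x − T·cos25° = 0 → A_x = 6802.83 × 0.906308 = 6165 lb.
ΣF_y = 0: A_y + T·sin25° − 2300 = 0 → A_y = 2300 − 6802.83 × 0.422618 = -575.0 lb.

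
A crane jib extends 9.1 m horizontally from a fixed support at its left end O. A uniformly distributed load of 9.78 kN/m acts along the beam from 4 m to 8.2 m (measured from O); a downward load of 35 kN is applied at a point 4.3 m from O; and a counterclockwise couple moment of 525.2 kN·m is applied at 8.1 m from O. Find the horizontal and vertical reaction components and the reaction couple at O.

O_x = 0, O_y = 76.08 kN, M_O = -124.1 kN·m

Resultant of the distributed load: 9.78 × 4.2 = 41.076 kN at 6.1 m from O.
ΣF_x = 0: O_x = 0.
ΣF_y = 0: O_y − 9.78·4.2 − 35 = 0 → O_y = 76.08 kN.
ΣM about O: M_O − (9.78·4.2)·6.1 − 35·4.3 + 525.2 = 0 → M_O = -124.1 kN·m.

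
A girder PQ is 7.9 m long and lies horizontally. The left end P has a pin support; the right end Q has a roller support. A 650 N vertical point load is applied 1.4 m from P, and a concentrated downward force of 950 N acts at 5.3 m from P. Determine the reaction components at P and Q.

Moments about P: Q_y·7.9 − 650·1.4 − 950·5.3 = 0 → Q_y = 5945/7.9 = 752.532 ≈ 752.5 N.
ΣF_y = 0: P_y + 752.532 − 650 − 950 = 0 → P_y = 847.5 N.
ΣF_x = 0: no horizontal applied forces, so P_x = 0.

P_x = 0, P_y = 847.5 N, Q_y = 752.5 N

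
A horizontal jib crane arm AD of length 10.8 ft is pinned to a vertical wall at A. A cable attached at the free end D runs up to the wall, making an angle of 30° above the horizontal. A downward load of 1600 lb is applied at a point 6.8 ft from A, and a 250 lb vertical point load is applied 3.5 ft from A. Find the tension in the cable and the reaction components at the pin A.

ΣM about A: T·sin30°·10.8 − 1600·6.8 − 250·3.5 = 0 → T = 11755/(10.8·0.5) = 2176.85 ≈ 2177 lb.
ΣF_x = 0: A_x − T·cos30° = 0 → A_x = 2176.85 × 0.866025 = 1885 lb.
ΣF_y = 0: A_y + T·sin30° − 1600 − 250 = 0 → A_y = 1850 − 2176.85 × 0.5 = 761.6 lb.

T = 2177 lb, A_x = 1885 lb, A_y = 761.6 lb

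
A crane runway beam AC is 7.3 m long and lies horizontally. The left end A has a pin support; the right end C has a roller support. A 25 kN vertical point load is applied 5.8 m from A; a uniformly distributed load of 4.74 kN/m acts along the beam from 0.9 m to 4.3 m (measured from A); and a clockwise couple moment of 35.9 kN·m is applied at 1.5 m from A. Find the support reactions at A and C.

A_x = 0, A_y = 10.60 kN, C_y = 30.52 kN

Resultant of the distributed load: 4.74 × 3.4 = 16.116 kN at 2.6 m from A.
Taking moments about A: C_y·7.3 − 25·5.8 − (4.74·3.4)·2.6 − 35.9 = 0 → C_y = 222.8016/7.3 = 30.5208 ≈ 30.52 kN.
ΣF_y = 0: A_y + 30.5208 − 25 − 4.74·3.4 = 0 → A_y = 10.60 kN.
ΣF_x = 0: no horizontal applied forces, so A_x = 0.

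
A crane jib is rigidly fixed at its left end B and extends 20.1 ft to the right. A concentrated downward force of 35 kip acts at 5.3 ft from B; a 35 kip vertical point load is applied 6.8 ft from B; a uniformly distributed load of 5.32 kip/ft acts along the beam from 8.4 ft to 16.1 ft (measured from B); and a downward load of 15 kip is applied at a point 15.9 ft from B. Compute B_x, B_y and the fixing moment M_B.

B_x = 0, B_y = 126.0 kip, M_B = 1164 kip·ft

Resultant of the distributed load: 5.32 × 7.7 = 40.964 kip at 12.25 ft from B.
ΣF_x = 0: B_x = 0.
ΣF_y = 0: B_y − 35 − 35 − 5.32·7.7 − 15 = 0 → B_y = 126.0 kip.
ΣM about B: M_B − 35·5.3 − 35·6.8 − (5.32·7.7)·12.25 − 15·15.9 = 0 → M_B = 1164 kip·ft.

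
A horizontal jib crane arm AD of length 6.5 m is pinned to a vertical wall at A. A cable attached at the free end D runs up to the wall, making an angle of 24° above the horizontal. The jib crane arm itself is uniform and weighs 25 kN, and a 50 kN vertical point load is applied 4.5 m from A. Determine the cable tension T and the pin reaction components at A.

ΣM about A: T·sin24°·6.5 − 25·3.25 − 50·4.5 = 0 → T = 306.25/(6.5·0.406737) = 115.837 ≈ 115.8 kN.
ΣF_x = 0: A_x − T·cos24° = 0 → A_x = 115.837 × 0.913545 = 105.8 kN.
ΣF_y = 0: A_y + T·sin24° − 25 − 50 = 0 → A_y = 75 − 115.837 × 0.406737 = 27.88 kN.

T = 115.8 kN, A_x = 105.8 kN, A_y = 27.88 kN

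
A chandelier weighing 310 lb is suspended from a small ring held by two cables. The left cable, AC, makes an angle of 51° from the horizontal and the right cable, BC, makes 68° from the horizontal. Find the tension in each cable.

ΣF_x = 0: −T_AC·cos51° + T_BC·cos68° = 0 → T_BC = 1.67995·T_AC.
ΣF_y = 0: T_AC·sin51° + T_BC·sin68° = 310.
Substitute: T_AC·(0.777146 + 1.67995·0.927184) = 310 → T_AC = 132.775 ≈ 132.8 lb.
Then T_BC = 1.67995 × 132.775 = 223.1 lb.

T_AC = 132.8 lb, T_BC = 223.1 lb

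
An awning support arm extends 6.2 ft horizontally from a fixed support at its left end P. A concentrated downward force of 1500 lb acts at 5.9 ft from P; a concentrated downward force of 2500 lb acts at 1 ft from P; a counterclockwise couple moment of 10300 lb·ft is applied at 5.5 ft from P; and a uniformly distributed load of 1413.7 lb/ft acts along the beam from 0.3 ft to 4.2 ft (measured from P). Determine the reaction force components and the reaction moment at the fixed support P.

Resultant of the distributed load: 1413.7 × 3.9 = 5513.43 lb at 2.25 ft from P.
ΣF_x = 0: P_x = 0.
ΣF_y = 0: P_y − 1500 − 2500 − 1413.7·3.9 = 0 → P_y = 9513 lb.
ΣM about P: M_P − 1500·5.9 − 2500·1 + 10300 − (1413.7·3.9)·2.25 = 0 → M_P = 13460 lb·ft.

P_x = 0, P_y = 9513 lb, M_P = 13460 lb·ft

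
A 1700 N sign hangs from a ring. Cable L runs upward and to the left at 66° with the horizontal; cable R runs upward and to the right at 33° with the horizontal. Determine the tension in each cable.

T_L = 1444 N, T_R = 700.1 N

ΣF_x = 0: −T_L·cos66° + T_R·cos33° = 0 → T_R = 0.484978·T_L.
ΣF_y = 0: T_L·sin66° + T_R·sin33° = 1700.
Substitute: T_L·(0.913545 + 0.484978·0.544639) = 1700 → T_L = 1443.51 ≈ 1444 N.
Then T_R = 0.484978 × 1443.51 = 700.1 N.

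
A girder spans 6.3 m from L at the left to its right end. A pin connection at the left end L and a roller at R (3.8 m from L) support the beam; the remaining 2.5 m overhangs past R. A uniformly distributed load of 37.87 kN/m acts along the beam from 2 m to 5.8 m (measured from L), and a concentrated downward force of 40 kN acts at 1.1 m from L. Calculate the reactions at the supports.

L_x = 0, L_y = 24.63 kN, R_y = 159.3 kN

Resultant of the distributed load: 37.87 × 3.8 = 143.906 kN at 3.9 m from L.
Moments about L: R_y·3.8 − (37.87·3.8)·3.9 − 40·1.1 = 0 → R_y = 605.2334/3.8 = 159.272 ≈ 159.3 kN.
ΣF_y = 0: L_y + 159.272 − 37.87·3.8 − 40 = 0 → L_y = 24.63 kN.
ΣF_x = 0: no horizontal applied forces, so L_x = 0.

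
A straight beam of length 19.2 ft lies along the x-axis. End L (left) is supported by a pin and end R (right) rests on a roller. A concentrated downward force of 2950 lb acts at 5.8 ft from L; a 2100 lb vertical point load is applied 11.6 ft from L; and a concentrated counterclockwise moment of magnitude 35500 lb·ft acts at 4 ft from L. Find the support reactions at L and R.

L_x = 0, L_y = 4739 lb, R_y = 310.9 lb

Moments about L: R_y·19.2 − 2950·5.8 − 2100·11.6 + 35500 = 0 → R_y = 5970/19.2 = 310.938 ≈ 310.9 lb.
ΣF_y = 0: L_y + 310.938 − 2950 − 2100 = 0 → L_y = 4739 lb.
ΣF_x = 0: no horizontal applied forces, so L_x = 0.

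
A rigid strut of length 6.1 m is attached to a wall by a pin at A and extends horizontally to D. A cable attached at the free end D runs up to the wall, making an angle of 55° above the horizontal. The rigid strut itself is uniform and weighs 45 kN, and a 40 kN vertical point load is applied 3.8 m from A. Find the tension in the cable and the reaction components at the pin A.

T = 57.89 kN, A_x = 33.20 kN, A_y = 37.58 kN

ΣM about A: T·sin55°·6.1 − 45·3.05 − 40·3.8 = 0 → T = 289.25/(6.1·0.819152) = 57.8867 ≈ 57.89 kN.
ΣF_x = 0: A_x − T·cos55° = 0 → A_x = 57.8867 × 0.573576 = 33.20 kN.
ΣF_y = 0: A_y + T·sin55° − 45 − 40 = 0 → A_y = 85 − 57.8867 × 0.819152 = 37.58 kN.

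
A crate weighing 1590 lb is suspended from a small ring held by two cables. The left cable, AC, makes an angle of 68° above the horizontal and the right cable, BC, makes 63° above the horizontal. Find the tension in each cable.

ΣF_x = 0: −T_AC·cos68° + T_BC·cos63° = 0 → T_BC = 0.825142·T_AC.
ΣF_y = 0: T_AC·sin68° + T_BC·sin63° = 1590.
Substitute: T_AC·(0.927184 + 0.825142·0.891007) = 1590 → T_AC = 956.454 ≈ 956.5 lb.
Then T_BC = 0.825142 × 956.454 = 789.2 lb.

T_AC = 956.5 lb, T_BC = 789.2 lb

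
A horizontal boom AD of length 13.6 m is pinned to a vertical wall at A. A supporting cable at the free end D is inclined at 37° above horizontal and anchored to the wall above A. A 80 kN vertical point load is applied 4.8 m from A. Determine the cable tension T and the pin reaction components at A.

T = 46.92 kN, A_x = 37.47 kN, A_y = 51.76 kN

ΣM about A: T·sin37°·13.6 − 80·4.8 = 0 → T = 384/(13.6·0.601815) = 46.9169 ≈ 46.92 kN.
ΣF_x = 0: A_x − T·cos37° = 0 → A_x = 46.9169 × 0.798636 = 37.47 kN.
ΣF_y = 0: A_y + T·sin37° − 80 = 0 → A_y = 80 − 46.9169 × 0.601815 = 51.76 kN.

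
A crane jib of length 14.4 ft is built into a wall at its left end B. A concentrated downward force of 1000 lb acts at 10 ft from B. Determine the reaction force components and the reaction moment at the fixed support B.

B_x = 0, B_y = 1000 lb, M_B = 10000 lb·ft

ΣF_x = 0: B_x = 0.
ΣF_y = 0: B_y − 1000 = 0 → B_y = 1000 lb.
ΣM about B: M_B − 1000·10 = 0 → M_B = 10000 lb·ft.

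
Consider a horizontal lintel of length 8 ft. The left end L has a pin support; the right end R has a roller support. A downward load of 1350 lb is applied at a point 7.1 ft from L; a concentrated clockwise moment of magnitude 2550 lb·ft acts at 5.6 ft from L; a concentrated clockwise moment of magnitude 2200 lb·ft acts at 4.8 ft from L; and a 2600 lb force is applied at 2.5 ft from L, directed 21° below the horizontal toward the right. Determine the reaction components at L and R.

L_x = -2427 lb, L_y = 198.7 lb, R_y = 2083 lb

Moments about L: R_y·8 − 1350·7.1 − 2550 − 2200 − 2600·sin21°·2.5 = 0 → R_y = 16664.4/8 = 2083.05 ≈ 2083 lb.
ΣF_y = 0: L_y + 2083.05 − 1350 − 2600·sin21° = 0 → L_y = 198.7 lb.
ΣF_x = 0: L_x + 2600·cos21° = 0 → L_x = -2427 lb.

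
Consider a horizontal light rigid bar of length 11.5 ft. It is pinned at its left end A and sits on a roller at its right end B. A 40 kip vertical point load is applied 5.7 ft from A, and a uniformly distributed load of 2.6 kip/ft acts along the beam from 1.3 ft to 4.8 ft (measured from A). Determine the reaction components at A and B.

A_x = 0, A_y = 26.86 kip, B_y = 22.24 kip

Resultant of the distributed load: 2.6 × 3.5 = 9.1 kip at 3.05 ft from A.
Taking moments about A: B_y·11.5 − 40·5.7 − (2.6·3.5)·3.05 = 0 → B_y = 255.755/11.5 = 22.2396 ≈ 22.24 kip.
ΣF_y = 0: A_y + 22.2396 − 40 − 2.6·3.5 = 0 → A_y = 26.86 kip.
ΣF_x = 0: no horizontal applied forces, so A_x = 0.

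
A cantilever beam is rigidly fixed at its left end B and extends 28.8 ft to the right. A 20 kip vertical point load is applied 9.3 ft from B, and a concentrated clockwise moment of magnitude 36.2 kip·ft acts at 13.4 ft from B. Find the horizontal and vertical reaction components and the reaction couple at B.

ΣF_x = 0: B_x = 0.
ΣF_y = 0: B_y − 20 = 0 → B_y = 20.00 kip.
ΣM about B: M_B − 20·9.3 − 36.2 = 0 → M_B = 222.2 kip·ft.

B_x = 0, B_y = 20.00 kip, M_B = 222.2 kip·ft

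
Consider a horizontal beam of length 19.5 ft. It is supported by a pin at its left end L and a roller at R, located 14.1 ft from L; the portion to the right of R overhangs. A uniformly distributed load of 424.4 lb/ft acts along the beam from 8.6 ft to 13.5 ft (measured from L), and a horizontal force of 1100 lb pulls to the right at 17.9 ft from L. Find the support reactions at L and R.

Resultant of the distributed load: 424.4 × 4.9 = 2079.56 lb at 11.05 ft from L.
Taking moments about L: R_y·14.1 − (424.4·4.9)·11.05 = 0 → R_y = 22979.138/14.1 = 1629.73 ≈ 1630 lb.
ΣF_y = 0: L_y + 1629.73 − 424.4·4.9 = 0 → L_y = 449.8 lb.
ΣF_x = 0: L_x + 1100 = 0 → L_x = -1100 lb.

L_x = -1100 lb, L_y = 449.8 lb, R_y = 1630 lb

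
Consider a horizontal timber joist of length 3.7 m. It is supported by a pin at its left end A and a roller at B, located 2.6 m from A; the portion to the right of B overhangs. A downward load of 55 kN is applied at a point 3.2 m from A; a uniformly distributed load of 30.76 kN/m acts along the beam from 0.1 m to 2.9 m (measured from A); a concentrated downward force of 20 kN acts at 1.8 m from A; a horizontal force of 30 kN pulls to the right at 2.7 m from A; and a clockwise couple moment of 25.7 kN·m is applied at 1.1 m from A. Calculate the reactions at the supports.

A_x = -30.00 kN, A_y = 20.02 kN, B_y = 141.1 kN

Resultant of the distributed load: 30.76 × 2.8 = 86.128 kN at 1.5 m from A.
Taking moments about A: B_y·2.6 − 55·3.2 − (30.76·2.8)·1.5 − 20·1.8 − 25.7 = 0 → B_y = 366.892/2.6 = 141.112 ≈ 141.1 kN.
ΣF_y = 0: A_y + 141.112 − 55 − 30.76·2.8 − 20 = 0 → A_y = 20.02 kN.
ΣF_x = 0: A_x + 30 = 0 → A_x = -30.00 kN.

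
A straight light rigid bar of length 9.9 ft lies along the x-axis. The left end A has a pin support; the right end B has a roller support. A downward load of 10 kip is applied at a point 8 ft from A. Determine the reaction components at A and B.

A_x = 0, A_y = 1.919 kip, B_y = 8.081 kip

Taking moments about A: B_y·9.9 − 10·8 = 0 → B_y = 80/9.9 = 8.08081 ≈ 8.081 kip.
ΣF_y = 0: A_y + 8.08081 − 10 = 0 → A_y = 1.919 kip.
ΣF_x = 0: no horizontal applied forces, so A_x = 0.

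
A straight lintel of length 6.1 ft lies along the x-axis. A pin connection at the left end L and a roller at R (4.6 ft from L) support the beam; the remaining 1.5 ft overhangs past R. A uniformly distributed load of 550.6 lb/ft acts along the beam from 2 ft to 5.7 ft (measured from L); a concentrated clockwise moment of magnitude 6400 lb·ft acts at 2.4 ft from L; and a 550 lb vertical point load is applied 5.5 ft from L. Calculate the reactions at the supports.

Resultant of the distributed load: 550.6 × 3.7 = 2037.22 lb at 3.85 ft from L.
Taking moments about L: R_y·4.6 − (550.6·3.7)·3.85 − 6400 − 550·5.5 = 0 → R_y = 17268.297/4.6 = 3753.98 ≈ 3754 lb.
ΣF_y = 0: L_y + 3753.98 − 550.6·3.7 − 550 = 0 → L_y = -1167 lb.
ΣF_x = 0: no horizontal applied forces, so L_x = 0.

L_x = 0, L_y = -1167 lb, R_y = 3754 lb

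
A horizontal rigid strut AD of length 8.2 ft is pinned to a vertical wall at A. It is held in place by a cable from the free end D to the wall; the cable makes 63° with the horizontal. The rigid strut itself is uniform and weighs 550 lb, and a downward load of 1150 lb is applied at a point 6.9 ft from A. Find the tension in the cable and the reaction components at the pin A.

ΣM about A: T·sin63°·8.2 − 550·4.1 − 1150·6.9 = 0 → T = 10190/(8.2·0.891007) = 1394.69 ≈ 1395 lb.
ΣF_x = 0: A_x − T·cos63° = 0 → A_x = 1394.69 × 0.45399 = 633.2 lb.
ΣF_y = 0: A_y + T·sin63° − 550 − 1150 = 0 → A_y = 1700 − 1394.69 × 0.891007 = 457.3 lb.

T = 1395 lb, A_x = 633.2 lb, A_y = 457.3 lb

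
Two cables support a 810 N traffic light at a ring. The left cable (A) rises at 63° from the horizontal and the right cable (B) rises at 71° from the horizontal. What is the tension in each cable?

T_A = 366.6 N, T_B = 511.2 N

ΣF_x = 0: −T_A·cos63° + T_B·cos71° = 0 → T_B = 1.39446·T_A.
ΣF_y = 0: T_A·sin63° + T_B·sin71° = 810.
Substitute: T_A·(0.891007 + 1.39446·0.945519) = 810 → T_A = 366.6 N.
Then T_B = 1.39446 × 366.6 = 511.2 N.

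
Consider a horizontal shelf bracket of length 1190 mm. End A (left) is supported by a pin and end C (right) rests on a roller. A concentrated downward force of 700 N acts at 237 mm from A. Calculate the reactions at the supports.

A_x = 0, A_y = 560.6 N, C_y = 139.4 N

Taking moments about A: C_y·1190 − 700·237 = 0 → C_y = 165900/1190 = 139.412 ≈ 139.4 N.
ΣF_y = 0: A_y + 139.412 − 700 = 0 → A_y = 560.6 N.
ΣF_x = 0: no horizontal applied forces, so A_x = 0.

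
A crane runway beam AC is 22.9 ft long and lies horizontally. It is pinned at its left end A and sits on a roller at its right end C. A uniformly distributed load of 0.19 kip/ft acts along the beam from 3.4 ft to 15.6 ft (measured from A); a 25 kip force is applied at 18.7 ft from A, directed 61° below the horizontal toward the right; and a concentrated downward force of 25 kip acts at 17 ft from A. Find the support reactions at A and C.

Resultant of the distributed load: 0.19 × 12.2 = 2.318 kip at 9.5 ft from A.
Taking moments about A: C_y·22.9 − (0.19·12.2)·9.5 − 25·sin61°·18.7 − 25·17 = 0 → C_y = 855.906/22.9 = 37.3758 ≈ 37.38 kip.
ΣF_y = 0: A_y + 37.3758 − 0.19·12.2 − 25·sin61° − 25 = 0 → A_y = 11.81 kip.
ΣF_x = 0: A_x + 25·cos61° = 0 → A_x = -12.12 kip.

A_x = -12.12 kip, A_y = 11.81 kip, C_y = 37.38 kip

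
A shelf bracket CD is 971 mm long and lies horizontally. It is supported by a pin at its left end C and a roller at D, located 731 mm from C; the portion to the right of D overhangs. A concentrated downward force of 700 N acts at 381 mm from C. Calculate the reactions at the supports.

C_x = 0, C_y = 335.2 N, D_y = 364.8 N

ΣM about C: D_y·731 − 700·381 = 0 → D_y = 266700/731 = 364.843 ≈ 364.8 N.
ΣF_y = 0: C_y + 364.843 − 700 = 0 → C_y = 335.2 N.
ΣF_x = 0: no horizontal applied forces, so C_x = 0.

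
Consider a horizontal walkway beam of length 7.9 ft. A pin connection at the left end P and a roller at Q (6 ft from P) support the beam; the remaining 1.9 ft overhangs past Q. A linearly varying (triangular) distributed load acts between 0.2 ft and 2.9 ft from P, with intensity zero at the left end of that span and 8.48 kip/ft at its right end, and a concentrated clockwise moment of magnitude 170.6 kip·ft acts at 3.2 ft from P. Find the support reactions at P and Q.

P_x = 0, P_y = -20.80 kip, Q_y = 32.25 kip

Resultant of the triangular load: ½ × 8.48 × 2.7 = 11.448 kip, acting at 2 ft from P (one-third of the span from the peak).
Taking moments about P: Q_y·6 − (½·8.48·2.7)·2 − 170.6 = 0 → Q_y = 193.496/6 = 32.2493 ≈ 32.25 kip.
ΣF_y = 0: P_y + 32.2493 − ½·8.48·2.7 = 0 → P_y = -20.80 kip.
ΣF_x = 0: no horizontal applied forces, so P_x = 0.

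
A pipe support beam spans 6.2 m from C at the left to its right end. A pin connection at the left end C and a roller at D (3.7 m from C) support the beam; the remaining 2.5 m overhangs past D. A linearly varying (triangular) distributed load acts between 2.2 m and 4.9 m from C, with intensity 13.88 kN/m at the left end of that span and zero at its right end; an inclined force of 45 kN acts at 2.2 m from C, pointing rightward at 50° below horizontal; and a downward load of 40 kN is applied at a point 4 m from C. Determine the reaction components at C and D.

C_x = -28.93 kN, C_y = 13.77 kN, D_y = 79.44 kN

Resultant of the triangular load: ½ × 13.88 × 2.7 = 18.738 kN, acting at 3.1 m from C (one-third of the span from the peak).
ΣM about C: D_y·3.7 − (½·13.88·2.7)·3.1 − 45·sin50°·2.2 − 40·4 = 0 → D_y = 293.926/3.7 = 79.4395 ≈ 79.44 kN.
ΣF_y = 0: C_y + 79.4395 − ½·13.88·2.7 − 45·sin50° − 40 = 0 → C_y = 13.77 kN.
ΣF_x = 0: C_x + 45·cos50° = 0 → C_x = -28.93 kN.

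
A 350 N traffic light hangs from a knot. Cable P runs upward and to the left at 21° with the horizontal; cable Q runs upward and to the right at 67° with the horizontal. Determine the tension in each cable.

T_P = 136.8 N, T_Q = 327.0 N

ΣF_x = 0: −T_P·cos21° + T_Q·cos67° = 0 → T_Q = 2.38932·T_P.
ΣF_y = 0: T_P·sin21° + T_Q·sin67° = 350.
Substitute: T_P·(0.358368 + 2.38932·0.920505) = 350 → T_P = 136.839 ≈ 136.8 N.
Then T_Q = 2.38932 × 136.839 = 327.0 N.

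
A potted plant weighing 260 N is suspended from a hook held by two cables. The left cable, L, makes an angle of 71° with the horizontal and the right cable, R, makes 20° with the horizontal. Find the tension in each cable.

ΣF_x = 0: −T_L·cos71° + T_R·cos20° = 0 → T_R = 0.346462·T_L.
ΣF_y = 0: T_L·sin71° + T_R·sin20° = 260.
Substitute: T_L·(0.945519 + 0.346462·0.34202) = 260 → T_L = 244.357 ≈ 244.4 N.
Then T_R = 0.346462 × 244.357 = 84.66 N.

T_L = 244.4 N, T_R = 84.66 N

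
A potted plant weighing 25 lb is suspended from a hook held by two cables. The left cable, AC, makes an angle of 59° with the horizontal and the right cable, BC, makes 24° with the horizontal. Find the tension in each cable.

ΣF_x = 0: −T_AC·cos59° + T_BC·cos24° = 0 → T_BC = 0.563779·T_AC.
ΣF_y = 0: T_AC·sin59° + T_BC·sin24° = 25.
Substitute: T_AC·(0.857167 + 0.563779·0.406737) = 25 → T_AC = 23.0102 ≈ 23.01 lb.
Then T_BC = 0.563779 × 23.0102 = 12.97 lb.

T_AC = 23.01 lb, T_BC = 12.97 lb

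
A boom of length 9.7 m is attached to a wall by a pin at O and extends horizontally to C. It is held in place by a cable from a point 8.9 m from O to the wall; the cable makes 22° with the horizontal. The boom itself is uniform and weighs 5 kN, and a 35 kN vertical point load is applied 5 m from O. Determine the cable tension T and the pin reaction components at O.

ΣM about O: T·sin22°·8.9 − 5·4.85 − 35·5 = 0 → T = 199.25/(8.9·0.374607) = 59.763 ≈ 59.76 kN.
ΣF_x = 0: O_x − T·cos22° = 0 → O_x = 59.763 × 0.927184 = 55.41 kN.
ΣF_y = 0: O_y + T·sin22° − 5 − 35 = 0 → O_y = 40 − 59.763 × 0.374607 = 17.61 kN.

T = 59.76 kN, O_x = 55.41 kN, O_y = 17.61 kN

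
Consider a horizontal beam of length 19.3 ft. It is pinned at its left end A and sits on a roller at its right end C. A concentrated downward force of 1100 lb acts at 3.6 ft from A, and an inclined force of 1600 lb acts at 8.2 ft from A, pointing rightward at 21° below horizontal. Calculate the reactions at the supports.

A_x = -1494 lb, A_y = 1225 lb, C_y = 448.8 lb

Taking moments about A: C_y·19.3 − 1100·3.6 − 1600·sin21°·8.2 = 0 → C_y = 8661.79/19.3 = 448.797 ≈ 448.8 lb.
ΣF_y = 0: A_y + 448.797 − 1100 − 1600·sin21° = 0 → A_y = 1225 lb.
ΣF_x = 0: A_x + 1600·cos21° = 0 → A_x = -1494 lb.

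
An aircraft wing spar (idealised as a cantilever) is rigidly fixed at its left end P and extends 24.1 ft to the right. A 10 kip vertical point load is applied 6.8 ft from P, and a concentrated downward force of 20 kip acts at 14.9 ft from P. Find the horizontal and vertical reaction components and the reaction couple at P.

ΣF_x = 0: P_x = 0.
ΣF_y = 0: P_y − 10 − 20 = 0 → P_y = 30.00 kip.
ΣM about P: M_P − 10·6.8 − 20·14.9 = 0 → M_P = 366.0 kip·ft.

P_x = 0, P_y = 30.00 kip, M_P = 366.0 kip·ft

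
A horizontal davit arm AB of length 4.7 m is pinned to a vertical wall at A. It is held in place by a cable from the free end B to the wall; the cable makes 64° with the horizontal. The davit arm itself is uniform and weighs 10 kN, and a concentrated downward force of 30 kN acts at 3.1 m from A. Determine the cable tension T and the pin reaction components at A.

ΣM about A: T·sin64°·4.7 − 10·2.35 − 30·3.1 = 0 → T = 116.5/(4.7·0.898794) = 27.5783 ≈ 27.58 kN.
ΣF_x = 0: A_x − T·cos64° = 0 → A_x = 27.5783 × 0.438371 = 12.09 kN.
ΣF_y = 0: A_y + T·sin64° − 10 − 30 = 0 → A_y = 40 − 27.5783 × 0.898794 = 15.21 kN.

T = 27.58 kN, A_x = 12.09 kN, A_y = 15.21 kN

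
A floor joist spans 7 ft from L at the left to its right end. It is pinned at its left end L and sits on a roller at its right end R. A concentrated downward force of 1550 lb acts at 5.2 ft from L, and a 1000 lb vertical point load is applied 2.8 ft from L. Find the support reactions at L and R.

Taking moments about L: R_y·7 − 1550·5.2 − 1000·2.8 = 0 → R_y = 10860/7 = 1551.43 ≈ 1551 lb.
ΣF_y = 0: L_y + 1551.43 − 1550 − 1000 = 0 → L_y = 998.6 lb.
ΣF_x = 0: no horizontal applied forces, so L_x = 0.

L_x = 0, L_y = 998.6 lb, R_y = 1551 lb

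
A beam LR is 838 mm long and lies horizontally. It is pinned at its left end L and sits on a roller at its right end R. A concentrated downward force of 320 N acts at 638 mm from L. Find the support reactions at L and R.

Taking moments about L: R_y·838 − 320·638 = 0 → R_y = 204160/838 = 243.628 ≈ 243.6 N.
ΣF_y = 0: L_y + 243.628 − 320 = 0 → L_y = 76.37 N.
ΣF_x = 0: no horizontal applied forces, so L_x = 0.

L_x = 0, L_y = 76.37 N, R_y = 243.6 N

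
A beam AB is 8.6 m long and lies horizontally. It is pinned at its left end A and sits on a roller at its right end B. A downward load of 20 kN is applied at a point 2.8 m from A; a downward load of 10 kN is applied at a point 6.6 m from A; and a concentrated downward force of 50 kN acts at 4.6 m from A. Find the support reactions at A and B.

A_x = 0, A_y = 39.07 kN, B_y = 40.93 kN

ΣM about A: B_y·8.6 − 20·2.8 − 10·6.6 − 50·4.6 = 0 → B_y = 352/8.6 = 40.9302 ≈ 40.93 kN.
ΣF_y = 0: A_y + 40.9302 − 20 − 10 − 50 = 0 → A_y = 39.07 kN.
ΣF_x = 0: no horizontal applied forces, so A_x = 0.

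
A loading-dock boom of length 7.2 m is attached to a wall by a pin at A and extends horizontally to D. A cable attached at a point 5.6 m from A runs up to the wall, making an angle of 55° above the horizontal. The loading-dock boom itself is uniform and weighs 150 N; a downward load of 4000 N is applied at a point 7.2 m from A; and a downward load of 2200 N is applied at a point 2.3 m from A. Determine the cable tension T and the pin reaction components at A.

ΣM about A: T·sin55°·5.6 − 150·3.6 − 4000·7.2 − 2200·2.3 = 0 → T = 34400/(5.6·0.819152) = 7499.04 ≈ 7499 N.
ΣF_x = 0: A_x − T·cos55° = 0 → A_x = 7499.04 × 0.573576 = 4301 N.
ΣF_y = 0: A_y + T·sin55° − 150 − 4000 − 2200 = 0 → A_y = 6350 − 7499.04 × 0.819152 = 207.1 N.

T = 7499 N, A_x = 4301 N, A_y = 207.1 N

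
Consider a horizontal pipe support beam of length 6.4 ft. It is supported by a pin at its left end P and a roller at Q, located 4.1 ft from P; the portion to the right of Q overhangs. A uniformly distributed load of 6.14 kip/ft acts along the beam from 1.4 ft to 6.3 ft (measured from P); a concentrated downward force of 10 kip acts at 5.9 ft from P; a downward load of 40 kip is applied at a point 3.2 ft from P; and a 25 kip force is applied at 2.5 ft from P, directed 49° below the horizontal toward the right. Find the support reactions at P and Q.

Resultant of the distributed load: 6.14 × 4.9 = 30.086 kip at 3.85 ft from P.
Moments about P: Q_y·4.1 − (6.14·4.9)·3.85 − 10·5.9 − 40·3.2 − 25·sin49°·2.5 = 0 → Q_y = 350/4.1 = 85.3659 ≈ 85.37 kip.
ΣF_y = 0: P_y + 85.3659 − 6.14·4.9 − 10 − 40 − 25·sin49° = 0 → P_y = 13.59 kip.
ΣF_x = 0: P_x + 25·cos49° = 0 → P_x = -16.40 kip.

P_x = -16.40 kip, P_y = 13.59 kip, Q_y = 85.37 kip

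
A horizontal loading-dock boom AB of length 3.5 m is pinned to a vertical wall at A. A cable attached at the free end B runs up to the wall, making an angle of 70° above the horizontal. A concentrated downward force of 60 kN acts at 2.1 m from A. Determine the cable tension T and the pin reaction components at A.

T = 38.31 kN, A_x = 13.10 kN, A_y = 24.00 kN

ΣM about A: T·sin70°·3.5 − 60·2.1 = 0 → T = 126/(3.5·0.939693) = 38.3104 ≈ 38.31 kN.
ΣF_x = 0: A_x − T·cos70° = 0 → A_x = 38.3104 × 0.34202 = 13.10 kN.
ΣF_y = 0: A_y + T·sin70° − 60 = 0 → A_y = 60 − 38.3104 × 0.939693 = 24.00 kN.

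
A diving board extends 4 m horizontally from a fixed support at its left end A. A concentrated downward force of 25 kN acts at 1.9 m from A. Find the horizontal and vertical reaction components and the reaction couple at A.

A_x = 0, A_y = 25.00 kN, M_A = 47.50 kN·m

ΣF_x = 0: A_x = 0.
ΣF_y = 0: A_y − 25 = 0 → A_y = 25.00 kN.
ΣM about A: M_A − 25·1.9 = 0 → M_A = 47.50 kN·m.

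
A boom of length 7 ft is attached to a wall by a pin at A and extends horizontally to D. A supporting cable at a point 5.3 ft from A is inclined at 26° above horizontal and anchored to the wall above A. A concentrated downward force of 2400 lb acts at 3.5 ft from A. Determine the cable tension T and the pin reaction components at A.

T = 3615 lb, A_x = 3250 lb, A_y = 815.1 lb

ΣM about A: T·sin26°·5.3 − 2400·3.5 = 0 → T = 8400/(5.3·0.438371) = 3615.44 ≈ 3615 lb.
ΣF_x = 0: A_x − T·cos26° = 0 → A_x = 3615.44 × 0.898794 = 3250 lb.
ΣF_y = 0: A_y + T·sin26° − 2400 = 0 → A_y = 2400 − 3615.44 × 0.438371 = 815.1 lb.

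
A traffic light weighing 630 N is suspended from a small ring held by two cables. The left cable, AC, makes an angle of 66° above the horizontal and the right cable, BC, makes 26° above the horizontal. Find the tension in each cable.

T_AC = 566.6 N, T_BC = 256.4 N

ΣF_x = 0: −T_AC·cos66° + T_BC·cos26° = 0 → T_BC = 0.452536·T_AC.
ΣF_y = 0: T_AC·sin66° + T_BC·sin26° = 630.
Substitute: T_AC·(0.913545 + 0.452536·0.438371) = 630 → T_AC = 566.586 ≈ 566.6 N.
Then T_BC = 0.452536 × 566.586 = 256.4 N.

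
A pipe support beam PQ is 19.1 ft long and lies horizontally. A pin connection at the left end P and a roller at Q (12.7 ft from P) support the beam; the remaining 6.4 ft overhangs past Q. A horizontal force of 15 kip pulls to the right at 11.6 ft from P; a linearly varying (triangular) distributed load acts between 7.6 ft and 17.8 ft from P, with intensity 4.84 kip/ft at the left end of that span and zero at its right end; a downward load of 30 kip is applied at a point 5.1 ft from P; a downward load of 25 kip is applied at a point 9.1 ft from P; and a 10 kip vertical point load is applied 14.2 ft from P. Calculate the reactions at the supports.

Resultant of the triangular load: ½ × 4.84 × 10.2 = 24.684 kip, acting at 11 ft from P (one-third of the span from the peak).
Taking moments about P: Q_y·12.7 − (½·4.84·10.2)·11 − 30·5.1 − 25·9.1 − 10·14.2 = 0 → Q_y = 794.024/12.7 = 62.5216 ≈ 62.52 kip.
ΣF_y = 0: P_y + 62.5216 − ½·4.84·10.2 − 30 − 25 − 10 = 0 → P_y = 27.16 kip.
ΣF_x = 0: P_x + 15 = 0 → P_x = -15.00 kip.

P_x = -15.00 kip, P_y = 27.16 kip, Q_y = 62.52 kip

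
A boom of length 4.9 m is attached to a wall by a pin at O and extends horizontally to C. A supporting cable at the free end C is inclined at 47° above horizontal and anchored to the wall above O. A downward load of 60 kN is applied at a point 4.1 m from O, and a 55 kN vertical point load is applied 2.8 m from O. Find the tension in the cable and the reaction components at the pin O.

T = 111.6 kN, O_x = 76.12 kN, O_y = 33.37 kN

ΣM about O: T·sin47°·4.9 − 60·4.1 − 55·2.8 = 0 → T = 400/(4.9·0.731354) = 111.619 ≈ 111.6 kN.
ΣF_x = 0: O_x − T·cos47° = 0 → O_x = 111.619 × 0.681998 = 76.12 kN.
ΣF_y = 0: O_y + T·sin47° − 60 − 55 = 0 → O_y = 115 − 111.619 × 0.731354 = 33.37 kN.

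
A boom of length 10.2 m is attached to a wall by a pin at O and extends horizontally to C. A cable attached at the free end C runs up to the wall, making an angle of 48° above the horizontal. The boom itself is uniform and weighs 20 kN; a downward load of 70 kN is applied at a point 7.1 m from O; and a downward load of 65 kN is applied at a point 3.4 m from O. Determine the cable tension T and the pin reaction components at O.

T = 108.2 kN, O_x = 72.39 kN, O_y = 74.61 kN

ΣM about O: T·sin48°·10.2 − 20·5.1 − 70·7.1 − 65·3.4 = 0 → T = 820/(10.2·0.743145) = 108.178 ≈ 108.2 kN.
ΣF_x = 0: O_x − T·cos48° = 0 → O_x = 108.178 × 0.669131 = 72.39 kN.
ΣF_y = 0: O_y + T·sin48° − 20 − 70 − 65 = 0 → O_y = 155 − 108.178 × 0.743145 = 74.61 kN.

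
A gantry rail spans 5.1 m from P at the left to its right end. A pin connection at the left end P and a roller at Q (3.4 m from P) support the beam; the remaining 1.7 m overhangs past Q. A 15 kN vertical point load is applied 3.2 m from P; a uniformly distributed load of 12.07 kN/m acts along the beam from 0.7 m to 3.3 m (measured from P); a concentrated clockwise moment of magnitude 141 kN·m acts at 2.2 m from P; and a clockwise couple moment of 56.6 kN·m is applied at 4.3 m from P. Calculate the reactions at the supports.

P_x = 0, P_y = -44.31 kN, Q_y = 90.70 kN

Resultant of the distributed load: 12.07 × 2.6 = 31.382 kN at 2 m from P.
Moments about P: Q_y·3.4 − 15·3.2 − (12.07·2.6)·2 − 141 − 56.6 = 0 → Q_y = 308.364/3.4 = 90.6953 ≈ 90.70 kN.
ΣF_y = 0: P_y + 90.6953 − 15 − 12.07·2.6 = 0 → P_y = -44.31 kN.
ΣF_x = 0: no horizontal applied forces, so P_x = 0.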